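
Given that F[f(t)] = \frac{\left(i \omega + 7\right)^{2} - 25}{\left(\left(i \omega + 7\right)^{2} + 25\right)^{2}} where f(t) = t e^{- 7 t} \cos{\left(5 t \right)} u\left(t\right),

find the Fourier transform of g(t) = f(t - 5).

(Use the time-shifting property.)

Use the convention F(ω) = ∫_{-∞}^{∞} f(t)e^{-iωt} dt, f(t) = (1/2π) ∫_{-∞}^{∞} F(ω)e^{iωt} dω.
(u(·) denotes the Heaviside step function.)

F[g](ω) = \frac{\left(\left(i \omega + 7\right)^{2} - 25\right) e^{- 5 i \omega}}{\left(\left(i \omega + 7\right)^{2} + 25\right)^{2}}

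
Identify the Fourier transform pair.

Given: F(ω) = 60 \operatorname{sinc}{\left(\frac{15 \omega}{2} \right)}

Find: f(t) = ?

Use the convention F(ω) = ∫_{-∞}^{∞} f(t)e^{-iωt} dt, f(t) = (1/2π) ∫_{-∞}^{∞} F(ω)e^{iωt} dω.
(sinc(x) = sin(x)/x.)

f(t) = 4 \left(\begin{cases} 1 & \text{for}\: \left|{t}\right| < \frac{15}{2} \\0 & \text{otherwise} \end{cases}\right)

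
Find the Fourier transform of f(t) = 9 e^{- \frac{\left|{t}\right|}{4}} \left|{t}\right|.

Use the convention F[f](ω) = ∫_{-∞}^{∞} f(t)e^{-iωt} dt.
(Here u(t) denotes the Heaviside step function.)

F(ω) = \frac{288 \left(1 - 16 \omega^{2}\right)}{\left(16 \omega^{2} + 1\right)^{2}}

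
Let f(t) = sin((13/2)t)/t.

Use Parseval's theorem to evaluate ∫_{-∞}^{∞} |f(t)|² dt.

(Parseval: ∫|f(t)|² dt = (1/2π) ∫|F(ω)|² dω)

∫|f(t)|² dt = \frac{13 \pi}{2}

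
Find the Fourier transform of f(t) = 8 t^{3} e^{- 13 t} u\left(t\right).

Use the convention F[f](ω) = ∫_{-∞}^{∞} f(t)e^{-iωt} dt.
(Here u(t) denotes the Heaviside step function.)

F(ω) = \frac{48}{\left(i \omega + 13\right)^{4}}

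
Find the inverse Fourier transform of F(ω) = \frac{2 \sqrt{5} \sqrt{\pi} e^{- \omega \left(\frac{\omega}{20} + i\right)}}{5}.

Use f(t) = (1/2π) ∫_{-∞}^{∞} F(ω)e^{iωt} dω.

f(t) = 2 e^{- 5 \left(t - 1\right)^{2}}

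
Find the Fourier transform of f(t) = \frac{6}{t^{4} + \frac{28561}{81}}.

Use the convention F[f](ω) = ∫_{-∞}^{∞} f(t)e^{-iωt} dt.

F(ω) = \frac{162 \pi e^{- \frac{13 \sqrt{2} \left|{\omega}\right|}{6}} \sin{\left(\frac{13 \sqrt{2} \left|{\omega}\right|}{6} + \frac{\pi}{4} \right)}}{2197}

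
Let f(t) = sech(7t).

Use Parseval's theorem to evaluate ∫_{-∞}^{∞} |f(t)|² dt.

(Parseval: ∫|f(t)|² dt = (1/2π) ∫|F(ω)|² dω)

∫|f(t)|² dt = \frac{2}{7}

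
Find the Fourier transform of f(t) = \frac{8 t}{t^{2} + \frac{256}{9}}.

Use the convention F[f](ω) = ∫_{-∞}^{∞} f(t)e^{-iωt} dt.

F(ω) = - 8 i \pi e^{- \frac{16 \left|{\omega}\right|}{3}} \operatorname{sign}{\left(\omega \right)}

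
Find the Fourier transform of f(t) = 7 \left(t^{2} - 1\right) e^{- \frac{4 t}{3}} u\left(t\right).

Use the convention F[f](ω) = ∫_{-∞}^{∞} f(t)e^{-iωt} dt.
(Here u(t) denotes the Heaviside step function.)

F(ω) = \frac{21 \left(54 i \omega - \left(3 i \omega + 4\right)^{3} + 72\right)}{\left(3 i \omega + 4\right)^{4}}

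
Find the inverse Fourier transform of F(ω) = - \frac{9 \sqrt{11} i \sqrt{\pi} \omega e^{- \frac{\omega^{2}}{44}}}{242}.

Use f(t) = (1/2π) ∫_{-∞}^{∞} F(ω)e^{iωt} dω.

f(t) = 9 t e^{- 11 t^{2}}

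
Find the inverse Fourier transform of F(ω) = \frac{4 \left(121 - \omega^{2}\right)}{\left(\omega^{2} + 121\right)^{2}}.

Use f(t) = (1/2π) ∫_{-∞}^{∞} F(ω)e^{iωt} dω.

f(t) = 2 e^{- 11 \left|{t}\right|} \left|{t}\right|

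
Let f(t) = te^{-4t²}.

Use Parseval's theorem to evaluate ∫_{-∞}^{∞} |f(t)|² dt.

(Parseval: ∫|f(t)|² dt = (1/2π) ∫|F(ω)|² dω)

∫|f(t)|² dt = \frac{\sqrt{2} \sqrt{\pi}}{64}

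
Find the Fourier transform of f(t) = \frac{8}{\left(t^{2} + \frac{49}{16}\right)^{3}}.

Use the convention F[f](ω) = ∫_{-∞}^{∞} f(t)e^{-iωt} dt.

F(ω) = \frac{64 \pi \left(49 \omega^{2} + 84 \left|{\omega}\right| + 48\right) e^{- \frac{7 \left|{\omega}\right|}{4}}}{16807}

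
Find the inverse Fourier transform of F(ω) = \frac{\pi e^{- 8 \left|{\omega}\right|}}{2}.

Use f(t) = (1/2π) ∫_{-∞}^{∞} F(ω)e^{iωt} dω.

f(t) = \frac{4}{t^{2} + 64}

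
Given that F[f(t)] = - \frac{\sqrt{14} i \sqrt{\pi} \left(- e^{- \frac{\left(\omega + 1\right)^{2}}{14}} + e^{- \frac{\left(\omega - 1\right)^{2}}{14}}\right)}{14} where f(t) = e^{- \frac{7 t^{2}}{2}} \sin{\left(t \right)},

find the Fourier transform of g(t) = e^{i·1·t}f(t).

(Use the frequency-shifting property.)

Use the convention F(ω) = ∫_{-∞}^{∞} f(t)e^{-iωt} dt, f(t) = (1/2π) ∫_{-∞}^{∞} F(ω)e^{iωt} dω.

F[g](ω) = \frac{\sqrt{14} i \sqrt{\pi} \left(- e^{\frac{2 \omega}{7}} + e^{\frac{2}{7}}\right) e^{- \frac{\omega^{2}}{14} - \frac{2}{7}}}{14}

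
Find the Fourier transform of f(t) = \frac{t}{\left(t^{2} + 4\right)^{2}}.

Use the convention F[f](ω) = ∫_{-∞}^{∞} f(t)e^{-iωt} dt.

F(ω) = - \frac{i \pi \omega e^{- 2 \left|{\omega}\right|}}{4}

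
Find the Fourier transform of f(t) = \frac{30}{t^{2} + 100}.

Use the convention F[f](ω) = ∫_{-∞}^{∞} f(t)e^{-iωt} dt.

F(ω) = 3 \pi e^{- 10 \left|{\omega}\right|}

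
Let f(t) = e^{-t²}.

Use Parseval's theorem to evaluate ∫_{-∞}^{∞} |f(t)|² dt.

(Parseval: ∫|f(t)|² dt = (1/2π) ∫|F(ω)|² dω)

∫|f(t)|² dt = \frac{\sqrt{2} \sqrt{\pi}}{2}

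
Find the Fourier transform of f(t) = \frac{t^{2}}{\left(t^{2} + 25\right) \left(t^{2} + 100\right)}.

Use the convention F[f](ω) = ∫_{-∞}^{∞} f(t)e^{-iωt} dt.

F(ω) = \frac{\pi \left(2 - e^{5 \left|{\omega}\right|}\right) e^{- 10 \left|{\omega}\right|}}{15}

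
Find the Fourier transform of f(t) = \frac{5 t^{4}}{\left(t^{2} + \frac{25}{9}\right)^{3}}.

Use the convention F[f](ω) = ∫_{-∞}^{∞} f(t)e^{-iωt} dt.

F(ω) = \frac{\pi \left(25 \omega^{2} - 75 \left|{\omega}\right| + 27\right) e^{- \frac{5 \left|{\omega}\right|}{3}}}{24}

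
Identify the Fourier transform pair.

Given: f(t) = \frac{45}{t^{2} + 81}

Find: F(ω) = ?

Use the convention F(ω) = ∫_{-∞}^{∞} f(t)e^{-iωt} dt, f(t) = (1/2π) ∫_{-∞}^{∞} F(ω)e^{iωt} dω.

F(ω) = 5 \pi e^{- 9 \left|{\omega}\right|}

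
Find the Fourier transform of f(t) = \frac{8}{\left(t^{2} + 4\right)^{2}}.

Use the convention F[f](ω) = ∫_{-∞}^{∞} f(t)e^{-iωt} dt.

F(ω) = \frac{\pi \left(2 \left|{\omega}\right| + 1\right) e^{- 2 \left|{\omega}\right|}}{2}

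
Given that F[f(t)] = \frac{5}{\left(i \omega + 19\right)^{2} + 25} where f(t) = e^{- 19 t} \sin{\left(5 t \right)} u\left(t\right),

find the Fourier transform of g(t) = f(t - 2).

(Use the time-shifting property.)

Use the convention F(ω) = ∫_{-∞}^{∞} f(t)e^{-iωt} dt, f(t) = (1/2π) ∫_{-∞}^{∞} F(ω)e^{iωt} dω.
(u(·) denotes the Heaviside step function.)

F[g](ω) = \frac{5 e^{- 2 i \omega}}{\left(i \omega + 19\right)^{2} + 25}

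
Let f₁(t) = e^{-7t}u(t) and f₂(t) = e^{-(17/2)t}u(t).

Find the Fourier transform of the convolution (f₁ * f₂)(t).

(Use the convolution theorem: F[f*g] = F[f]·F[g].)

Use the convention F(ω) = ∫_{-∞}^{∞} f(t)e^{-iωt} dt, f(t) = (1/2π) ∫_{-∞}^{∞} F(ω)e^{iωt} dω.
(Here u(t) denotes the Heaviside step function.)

F[f₁*f₂](ω) = \frac{2}{\left(i \omega + 7\right) \left(2 i \omega + 17\right)}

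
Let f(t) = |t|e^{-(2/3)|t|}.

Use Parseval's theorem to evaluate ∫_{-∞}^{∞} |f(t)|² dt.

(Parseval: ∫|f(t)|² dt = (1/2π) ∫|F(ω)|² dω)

∫|f(t)|² dt = \frac{27}{16}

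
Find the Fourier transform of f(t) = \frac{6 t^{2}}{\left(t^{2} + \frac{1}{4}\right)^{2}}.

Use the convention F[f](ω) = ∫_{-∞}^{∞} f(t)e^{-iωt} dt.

F(ω) = 3 \pi \left(2 - \left|{\omega}\right|\right) e^{- \frac{\left|{\omega}\right|}{2}}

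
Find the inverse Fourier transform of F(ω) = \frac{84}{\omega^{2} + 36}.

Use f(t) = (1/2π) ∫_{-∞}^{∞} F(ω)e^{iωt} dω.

f(t) = 7 e^{- 6 \left|{t}\right|}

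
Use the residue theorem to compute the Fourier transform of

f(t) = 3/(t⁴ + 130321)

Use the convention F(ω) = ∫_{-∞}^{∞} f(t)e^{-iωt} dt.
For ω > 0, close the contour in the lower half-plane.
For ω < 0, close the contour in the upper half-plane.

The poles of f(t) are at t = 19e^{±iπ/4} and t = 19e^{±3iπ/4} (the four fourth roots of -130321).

Let g(z) = f(z)e^{-iωz}; for large |z| the factor e^{-iωz} decays in the lower half-plane when ω > 0 and in the upper half-plane when ω < 0.

Case ω > 0 (lower half-plane, clockwise contour ⇒ F(ω) = -2πi·ΣRes):
  Res_{z = - \frac{19 \sqrt{2}}{2} - \frac{19 \sqrt{2} i}{2}} g(z) = \frac{3 \sqrt{2} i \left(1 - i\right) e^{\frac{19 \sqrt{2} \omega \left(-1 + i\right)}{2}}}{54872}
  Res_{z = \frac{19 \sqrt{2}}{2} - \frac{19 \sqrt{2} i}{2}} g(z) = \frac{3 \sqrt{2} i \left(1 + i\right) e^{- \frac{19 \sqrt{2} \omega \left(1 + i\right)}{2}}}{54872}
  F(ω) = -2πi·ΣRes = \frac{3 \sqrt{2} \pi \left(1 - i\right) \left(e^{19 \sqrt{2} i \omega} + i\right) e^{- \frac{19 \sqrt{2} \omega \left(1 + i\right)}{2}}}{27436} = \frac{3 \pi e^{- \frac{19 \sqrt{2} \omega}{2}} \sin{\left(\frac{19 \sqrt{2} \omega}{2} + \frac{\pi}{4} \right)}}{6859}

Case ω < 0 (upper half-plane, counterclockwise contour ⇒ F(ω) = +2πi·ΣRes):
  Res_{z = \frac{19 \sqrt{2}}{2} + \frac{19 \sqrt{2} i}{2}} g(z) = \frac{3 \sqrt{2} i \left(-1 + i\right) e^{\frac{19 \sqrt{2} \omega \left(1 - i\right)}{2}}}{54872}
  Res_{z = - \frac{19 \sqrt{2}}{2} + \frac{19 \sqrt{2} i}{2}} g(z) = \frac{3 \sqrt{2} \left(1 - i\right) e^{\frac{19 \sqrt{2} \omega \left(1 + i\right)}{2}}}{54872}
  F(ω) = 2πi·ΣRes = - \frac{3 \sqrt{2} i \pi \left(i \left(1 - i\right) e^{\frac{19 \sqrt{2} \omega \left(1 - i\right)}{2}} - \left(1 - i\right) e^{\frac{19 \sqrt{2} \omega \left(1 + i\right)}{2}}\right)}{27436} = \frac{3 \pi e^{\frac{19 \sqrt{2} \omega}{2}} \cos{\left(\frac{19 \sqrt{2} \omega}{2} + \frac{\pi}{4} \right)}}{6859}

Both cases combine into a single formula in |ω|:

F(ω) = \frac{3 \pi e^{- \frac{19 \sqrt{2} \left|{\omega}\right|}{2}} \sin{\left(\frac{19 \sqrt{2} \left|{\omega}\right|}{2} + \frac{\pi}{4} \right)}}{6859}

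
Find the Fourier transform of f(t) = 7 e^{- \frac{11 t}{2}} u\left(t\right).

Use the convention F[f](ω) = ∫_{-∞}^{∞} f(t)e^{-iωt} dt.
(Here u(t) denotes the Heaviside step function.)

F(ω) = \frac{14}{2 i \omega + 11}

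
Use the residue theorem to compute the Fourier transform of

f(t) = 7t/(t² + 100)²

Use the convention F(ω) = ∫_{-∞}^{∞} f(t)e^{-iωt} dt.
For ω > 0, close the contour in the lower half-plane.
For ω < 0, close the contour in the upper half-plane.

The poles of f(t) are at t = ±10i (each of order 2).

Let g(z) = f(z)e^{-iωz}; for large |z| the factor e^{-iωz} decays in the lower half-plane when ω > 0 and in the upper half-plane when ω < 0.

Case ω > 0 (lower half-plane, clockwise contour ⇒ F(ω) = -2πi·ΣRes):
  Res_{z = - 10 i} g(z) = \frac{7 \omega e^{- 10 \omega}}{40} (pole of order 2)
  F(ω) = -2πi·ΣRes = - \frac{7 i \pi \omega e^{- 10 \omega}}{20}

Case ω < 0 (upper half-plane, counterclockwise contour ⇒ F(ω) = +2πi·ΣRes):
  Res_{z = 10 i} g(z) = - \frac{7 \omega e^{10 \omega}}{40} (pole of order 2)
  F(ω) = 2πi·ΣRes = - \frac{7 i \pi \omega e^{10 \omega}}{20}

Both cases combine into a single formula in |ω|:

F(ω) = - \frac{7 i \pi \omega e^{- 10 \left|{\omega}\right|}}{20}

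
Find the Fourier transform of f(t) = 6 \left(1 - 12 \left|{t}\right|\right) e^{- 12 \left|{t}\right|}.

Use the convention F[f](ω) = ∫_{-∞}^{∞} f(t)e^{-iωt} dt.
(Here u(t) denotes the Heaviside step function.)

F(ω) = \frac{288 \omega^{2}}{\left(\omega^{2} + 144\right)^{2}}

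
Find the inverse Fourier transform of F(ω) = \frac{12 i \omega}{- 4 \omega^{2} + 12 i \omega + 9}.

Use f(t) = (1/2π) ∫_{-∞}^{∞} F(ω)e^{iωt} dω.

f(t) = 3 \left(1 - \frac{3 t}{2}\right) e^{- \frac{3 t}{2}} u\left(t\right)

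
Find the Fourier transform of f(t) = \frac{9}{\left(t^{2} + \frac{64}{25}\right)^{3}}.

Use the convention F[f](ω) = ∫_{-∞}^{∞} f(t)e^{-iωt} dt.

F(ω) = \frac{1125 \pi \left(64 \omega^{2} + 120 \left|{\omega}\right| + 75\right) e^{- \frac{8 \left|{\omega}\right|}{5}}}{262144}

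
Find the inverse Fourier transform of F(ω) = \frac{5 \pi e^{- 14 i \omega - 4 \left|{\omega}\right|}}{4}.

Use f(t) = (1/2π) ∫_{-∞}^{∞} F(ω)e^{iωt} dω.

f(t) = \frac{5}{\left(t - 14\right)^{2} + 16}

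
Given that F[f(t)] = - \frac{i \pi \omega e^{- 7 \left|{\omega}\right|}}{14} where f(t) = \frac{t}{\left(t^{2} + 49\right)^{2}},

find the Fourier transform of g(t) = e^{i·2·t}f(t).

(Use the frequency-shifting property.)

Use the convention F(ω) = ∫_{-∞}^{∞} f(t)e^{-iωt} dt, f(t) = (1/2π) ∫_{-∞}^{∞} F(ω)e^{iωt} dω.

F[g](ω) = \frac{i \pi \left(2 - \omega\right) e^{- 7 \left|{\omega - 2}\right|}}{14}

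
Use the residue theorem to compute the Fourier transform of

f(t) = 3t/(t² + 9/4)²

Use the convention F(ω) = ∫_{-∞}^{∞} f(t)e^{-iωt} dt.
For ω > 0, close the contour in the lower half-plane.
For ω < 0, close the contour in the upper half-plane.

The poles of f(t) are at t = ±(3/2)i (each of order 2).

Let g(z) = f(z)e^{-iωz}; for large |z| the factor e^{-iωz} decays in the lower half-plane when ω > 0 and in the upper half-plane when ω < 0.

Case ω > 0 (lower half-plane, clockwise contour ⇒ F(ω) = -2πi·ΣRes):
  Res_{z = - \frac{3 i}{2}} g(z) = \frac{\omega e^{- \frac{3 \omega}{2}}}{2} (pole of order 2)
  F(ω) = -2πi·ΣRes = - i \pi \omega e^{- \frac{3 \omega}{2}}

Case ω < 0 (upper half-plane, counterclockwise contour ⇒ F(ω) = +2πi·ΣRes):
  Res_{z = \frac{3 i}{2}} g(z) = - \frac{\omega e^{\frac{3 \omega}{2}}}{2} (pole of order 2)
  F(ω) = 2πi·ΣRes = - i \pi \omega e^{\frac{3 \omega}{2}}

Both cases combine into a single formula in |ω|:

F(ω) = - i \pi \omega e^{- \frac{3 \left|{\omega}\right|}{2}}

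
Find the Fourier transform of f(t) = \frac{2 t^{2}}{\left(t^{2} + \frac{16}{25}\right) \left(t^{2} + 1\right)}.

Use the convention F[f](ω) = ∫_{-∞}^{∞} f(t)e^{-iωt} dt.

F(ω) = \frac{50 \pi e^{- \left|{\omega}\right|}}{9} - \frac{40 \pi e^{- \frac{4 \left|{\omega}\right|}{5}}}{9}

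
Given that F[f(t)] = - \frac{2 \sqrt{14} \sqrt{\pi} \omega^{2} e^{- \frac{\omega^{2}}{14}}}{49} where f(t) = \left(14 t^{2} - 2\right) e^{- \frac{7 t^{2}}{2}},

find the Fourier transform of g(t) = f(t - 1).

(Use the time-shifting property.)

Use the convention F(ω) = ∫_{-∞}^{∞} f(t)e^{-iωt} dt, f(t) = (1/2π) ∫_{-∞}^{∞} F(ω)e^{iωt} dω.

F[g](ω) = - \frac{2 \sqrt{14} \sqrt{\pi} \omega^{2} e^{- \omega \left(\frac{\omega}{14} + i\right)}}{49}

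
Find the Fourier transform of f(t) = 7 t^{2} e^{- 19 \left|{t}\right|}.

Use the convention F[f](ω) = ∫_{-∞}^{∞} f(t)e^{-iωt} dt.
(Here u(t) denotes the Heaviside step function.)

F(ω) = \frac{532 \left(361 - 3 \omega^{2}\right)}{\left(\omega^{2} + 361\right)^{3}}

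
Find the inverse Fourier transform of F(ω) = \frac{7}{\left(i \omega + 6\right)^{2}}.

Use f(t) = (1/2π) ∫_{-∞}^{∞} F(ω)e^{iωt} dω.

f(t) = 7 t e^{- 6 t} u\left(t\right)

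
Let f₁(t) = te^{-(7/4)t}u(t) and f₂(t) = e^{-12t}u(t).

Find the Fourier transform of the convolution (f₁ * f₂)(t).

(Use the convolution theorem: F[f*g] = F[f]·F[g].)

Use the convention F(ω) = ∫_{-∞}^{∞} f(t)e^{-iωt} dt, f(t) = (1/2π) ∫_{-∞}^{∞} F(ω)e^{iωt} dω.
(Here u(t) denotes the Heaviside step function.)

F[f₁*f₂](ω) = \frac{16}{\left(i \omega + 12\right) \left(4 i \omega + 7\right)^{2}}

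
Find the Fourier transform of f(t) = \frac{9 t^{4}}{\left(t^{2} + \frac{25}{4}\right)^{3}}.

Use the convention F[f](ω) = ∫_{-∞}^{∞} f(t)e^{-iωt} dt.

F(ω) = \frac{9 \pi \left(25 \omega^{2} - 50 \left|{\omega}\right| + 12\right) e^{- \frac{5 \left|{\omega}\right|}{2}}}{80}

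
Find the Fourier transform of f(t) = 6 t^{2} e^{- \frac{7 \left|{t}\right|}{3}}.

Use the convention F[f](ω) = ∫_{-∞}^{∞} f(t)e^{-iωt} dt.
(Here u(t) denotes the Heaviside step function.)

F(ω) = \frac{4536 \left(49 - 27 \omega^{2}\right)}{\left(9 \omega^{2} + 49\right)^{3}}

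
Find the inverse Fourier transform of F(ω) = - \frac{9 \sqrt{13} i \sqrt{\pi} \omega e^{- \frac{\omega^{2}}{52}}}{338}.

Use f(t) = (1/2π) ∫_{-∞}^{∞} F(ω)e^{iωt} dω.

f(t) = 9 t e^{- 13 t^{2}}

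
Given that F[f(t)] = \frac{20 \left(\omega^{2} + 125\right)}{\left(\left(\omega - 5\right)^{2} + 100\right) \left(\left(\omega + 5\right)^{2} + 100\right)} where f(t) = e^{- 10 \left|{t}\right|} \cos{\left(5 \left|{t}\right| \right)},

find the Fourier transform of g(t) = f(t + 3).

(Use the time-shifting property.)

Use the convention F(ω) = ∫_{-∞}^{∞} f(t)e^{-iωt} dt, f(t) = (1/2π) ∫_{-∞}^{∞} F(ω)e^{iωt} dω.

F[g](ω) = \frac{20 \left(\omega^{2} + 125\right) e^{3 i \omega}}{\omega^{4} + 150 \omega^{2} + 15625}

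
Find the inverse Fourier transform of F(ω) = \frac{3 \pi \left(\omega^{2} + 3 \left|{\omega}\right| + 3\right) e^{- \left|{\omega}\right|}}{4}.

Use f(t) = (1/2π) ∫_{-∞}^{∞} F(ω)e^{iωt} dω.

f(t) = \frac{6}{\left(t^{2} + 1\right)^{3}}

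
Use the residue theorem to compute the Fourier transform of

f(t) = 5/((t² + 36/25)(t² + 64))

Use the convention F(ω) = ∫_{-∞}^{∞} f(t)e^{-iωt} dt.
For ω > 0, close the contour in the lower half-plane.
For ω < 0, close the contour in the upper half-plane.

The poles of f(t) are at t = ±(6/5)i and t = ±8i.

Let g(z) = f(z)e^{-iωz}; for large |z| the factor e^{-iωz} decays in the lower half-plane when ω > 0 and in the upper half-plane when ω < 0.

Case ω > 0 (lower half-plane, clockwise contour ⇒ F(ω) = -2πi·ΣRes):
  Res_{z = - \frac{6 i}{5}} g(z) = \frac{625 i e^{- \frac{6 \omega}{5}}}{18768}
  Res_{z = - 8 i} g(z) = - \frac{125 i e^{- 8 \omega}}{25024}
  F(ω) = -2πi·ΣRes = - \frac{125 \pi e^{- 8 \omega}}{12512} + \frac{625 \pi e^{- \frac{6 \omega}{5}}}{9384}

Case ω < 0 (upper half-plane, counterclockwise contour ⇒ F(ω) = +2πi·ΣRes):
  Res_{z = \frac{6 i}{5}} g(z) = - \frac{625 i e^{\frac{6 \omega}{5}}}{18768}
  Res_{z = 8 i} g(z) = \frac{125 i e^{8 \omega}}{25024}
  F(ω) = 2πi·ΣRes = \frac{125 \pi \left(20 e^{\frac{6 \omega}{5}} - 3 e^{8 \omega}\right)}{37536}

Both cases combine into a single formula in |ω|:

F(ω) = - \frac{125 \pi e^{- 8 \left|{\omega}\right|}}{12512} + \frac{625 \pi e^{- \frac{6 \left|{\omega}\right|}{5}}}{9384}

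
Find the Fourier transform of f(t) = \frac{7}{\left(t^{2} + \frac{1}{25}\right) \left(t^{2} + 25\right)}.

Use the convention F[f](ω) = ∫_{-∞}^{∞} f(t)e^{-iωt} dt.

F(ω) = - \frac{35 \pi e^{- 5 \left|{\omega}\right|}}{624} + \frac{875 \pi e^{- \frac{\left|{\omega}\right|}{5}}}{624}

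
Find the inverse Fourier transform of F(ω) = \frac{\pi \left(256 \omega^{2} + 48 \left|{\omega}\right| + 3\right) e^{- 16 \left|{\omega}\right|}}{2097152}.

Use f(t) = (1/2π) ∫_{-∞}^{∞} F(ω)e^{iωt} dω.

f(t) = \frac{4}{\left(t^{2} + 256\right)^{3}}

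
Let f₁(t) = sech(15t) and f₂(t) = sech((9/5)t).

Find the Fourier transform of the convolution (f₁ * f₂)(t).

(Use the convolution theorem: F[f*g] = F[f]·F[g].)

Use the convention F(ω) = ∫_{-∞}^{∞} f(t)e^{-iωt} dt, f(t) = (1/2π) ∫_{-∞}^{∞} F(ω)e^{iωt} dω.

F[f₁*f₂](ω) = \frac{\pi^{2}}{27 \cosh{\left(\frac{\pi \omega}{30} \right)} \cosh{\left(\frac{5 \pi \omega}{18} \right)}}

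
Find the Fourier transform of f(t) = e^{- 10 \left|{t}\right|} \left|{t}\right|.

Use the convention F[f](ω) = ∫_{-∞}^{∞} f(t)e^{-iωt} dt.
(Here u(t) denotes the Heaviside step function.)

F(ω) = \frac{2 \left(100 - \omega^{2}\right)}{\left(\omega^{2} + 100\right)^{2}}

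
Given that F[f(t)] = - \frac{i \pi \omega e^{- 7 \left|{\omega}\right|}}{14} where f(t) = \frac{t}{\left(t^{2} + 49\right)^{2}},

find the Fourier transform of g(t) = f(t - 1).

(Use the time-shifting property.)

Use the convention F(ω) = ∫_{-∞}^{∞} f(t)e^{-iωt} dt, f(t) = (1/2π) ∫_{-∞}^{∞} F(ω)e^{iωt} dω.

F[g](ω) = - \frac{i \pi \omega e^{- i \omega - 7 \left|{\omega}\right|}}{14}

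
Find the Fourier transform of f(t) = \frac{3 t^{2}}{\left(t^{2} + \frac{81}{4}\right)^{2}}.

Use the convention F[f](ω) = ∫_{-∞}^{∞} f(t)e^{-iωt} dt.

F(ω) = \frac{\pi \left(2 - 9 \left|{\omega}\right|\right) e^{- \frac{9 \left|{\omega}\right|}{2}}}{6}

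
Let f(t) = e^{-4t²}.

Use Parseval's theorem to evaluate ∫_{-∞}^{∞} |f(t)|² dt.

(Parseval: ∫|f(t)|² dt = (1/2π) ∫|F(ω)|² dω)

∫|f(t)|² dt = \frac{\sqrt{2} \sqrt{\pi}}{4}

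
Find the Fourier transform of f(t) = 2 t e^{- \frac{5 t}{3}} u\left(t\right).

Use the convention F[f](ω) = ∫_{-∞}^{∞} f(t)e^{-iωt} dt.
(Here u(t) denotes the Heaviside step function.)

F(ω) = \frac{18}{\left(3 i \omega + 5\right)^{2}}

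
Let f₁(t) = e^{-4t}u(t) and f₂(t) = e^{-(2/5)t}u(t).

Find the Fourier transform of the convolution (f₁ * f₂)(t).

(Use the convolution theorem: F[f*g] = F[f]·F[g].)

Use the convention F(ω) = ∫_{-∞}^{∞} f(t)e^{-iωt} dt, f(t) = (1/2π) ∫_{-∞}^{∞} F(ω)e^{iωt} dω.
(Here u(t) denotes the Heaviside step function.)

F[f₁*f₂](ω) = \frac{5}{\left(i \omega + 4\right) \left(5 i \omega + 2\right)}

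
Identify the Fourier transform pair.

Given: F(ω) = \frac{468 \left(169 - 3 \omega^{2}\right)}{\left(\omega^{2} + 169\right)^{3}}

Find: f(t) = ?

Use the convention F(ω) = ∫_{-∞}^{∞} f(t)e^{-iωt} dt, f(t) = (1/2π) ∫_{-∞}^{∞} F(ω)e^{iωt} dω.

f(t) = 9 t^{2} e^{- 13 \left|{t}\right|}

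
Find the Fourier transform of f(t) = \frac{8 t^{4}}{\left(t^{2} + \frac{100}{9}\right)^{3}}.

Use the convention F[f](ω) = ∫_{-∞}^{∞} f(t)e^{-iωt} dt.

F(ω) = \frac{\pi \left(100 \omega^{2} - 150 \left|{\omega}\right| + 27\right) e^{- \frac{10 \left|{\omega}\right|}{3}}}{30}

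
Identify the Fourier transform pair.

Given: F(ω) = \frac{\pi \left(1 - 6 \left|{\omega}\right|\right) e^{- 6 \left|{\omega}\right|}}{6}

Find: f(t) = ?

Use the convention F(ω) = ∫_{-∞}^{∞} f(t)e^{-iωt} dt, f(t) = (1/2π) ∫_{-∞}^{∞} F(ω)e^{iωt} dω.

f(t) = \frac{2 t^{2}}{\left(t^{2} + 36\right)^{2}}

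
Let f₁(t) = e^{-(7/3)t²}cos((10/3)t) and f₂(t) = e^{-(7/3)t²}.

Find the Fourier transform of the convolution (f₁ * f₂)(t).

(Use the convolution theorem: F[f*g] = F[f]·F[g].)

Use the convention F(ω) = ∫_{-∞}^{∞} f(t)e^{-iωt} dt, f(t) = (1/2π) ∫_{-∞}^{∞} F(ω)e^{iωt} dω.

F[f₁*f₂](ω) = \frac{3 \pi \left(e^{\frac{10 \omega}{7}} + 1\right) e^{- \frac{3 \omega^{2}}{14} - \frac{5 \omega}{7} - \frac{25}{21}}}{14}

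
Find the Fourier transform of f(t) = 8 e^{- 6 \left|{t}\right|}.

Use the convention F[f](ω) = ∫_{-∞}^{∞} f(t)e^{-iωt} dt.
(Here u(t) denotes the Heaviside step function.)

F(ω) = \frac{96}{\omega^{2} + 36}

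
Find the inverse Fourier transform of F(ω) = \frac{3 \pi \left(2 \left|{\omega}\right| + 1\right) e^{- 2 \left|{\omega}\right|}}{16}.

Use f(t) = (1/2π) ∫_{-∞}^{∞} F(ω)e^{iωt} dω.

f(t) = \frac{3}{\left(t^{2} + 4\right)^{2}}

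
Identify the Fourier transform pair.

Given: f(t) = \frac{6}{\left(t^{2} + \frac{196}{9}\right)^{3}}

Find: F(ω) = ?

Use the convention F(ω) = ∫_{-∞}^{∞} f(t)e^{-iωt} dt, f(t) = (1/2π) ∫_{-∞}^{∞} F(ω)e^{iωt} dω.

F(ω) = \frac{81 \pi \left(196 \omega^{2} + 126 \left|{\omega}\right| + 27\right) e^{- \frac{14 \left|{\omega}\right|}{3}}}{2151296}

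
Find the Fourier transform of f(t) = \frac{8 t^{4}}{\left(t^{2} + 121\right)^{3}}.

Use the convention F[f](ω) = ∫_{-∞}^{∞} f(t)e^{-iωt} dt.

F(ω) = \frac{\pi \left(121 \omega^{2} - 55 \left|{\omega}\right| + 3\right) e^{- 11 \left|{\omega}\right|}}{11}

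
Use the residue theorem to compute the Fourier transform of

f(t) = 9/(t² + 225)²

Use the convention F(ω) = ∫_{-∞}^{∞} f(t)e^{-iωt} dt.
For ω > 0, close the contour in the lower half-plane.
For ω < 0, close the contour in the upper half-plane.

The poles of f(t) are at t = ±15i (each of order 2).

Let g(z) = f(z)e^{-iωz}; for large |z| the factor e^{-iωz} decays in the lower half-plane when ω > 0 and in the upper half-plane when ω < 0.

Case ω > 0 (lower half-plane, clockwise contour ⇒ F(ω) = -2πi·ΣRes):
  Res_{z = - 15 i} g(z) = \frac{i \left(15 \omega + 1\right) e^{- 15 \omega}}{1500} (pole of order 2)
  F(ω) = -2πi·ΣRes = \frac{\pi \left(15 \omega + 1\right) e^{- 15 \omega}}{750}

Case ω < 0 (upper half-plane, counterclockwise contour ⇒ F(ω) = +2πi·ΣRes):
  Res_{z = 15 i} g(z) = \frac{i \left(15 \omega - 1\right) e^{15 \omega}}{1500} (pole of order 2)
  F(ω) = 2πi·ΣRes = \frac{\pi \left(1 - 15 \omega\right) e^{15 \omega}}{750}

Both cases combine into a single formula in |ω|:

F(ω) = \frac{\pi \left(15 \left|{\omega}\right| + 1\right) e^{- 15 \left|{\omega}\right|}}{750}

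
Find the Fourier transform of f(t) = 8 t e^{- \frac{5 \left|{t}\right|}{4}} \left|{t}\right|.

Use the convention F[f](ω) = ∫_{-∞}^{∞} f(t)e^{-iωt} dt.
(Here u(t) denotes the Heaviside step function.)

F(ω) = \frac{8192 i \omega \left(16 \omega^{2} - 75\right)}{\left(16 \omega^{2} + 25\right)^{3}}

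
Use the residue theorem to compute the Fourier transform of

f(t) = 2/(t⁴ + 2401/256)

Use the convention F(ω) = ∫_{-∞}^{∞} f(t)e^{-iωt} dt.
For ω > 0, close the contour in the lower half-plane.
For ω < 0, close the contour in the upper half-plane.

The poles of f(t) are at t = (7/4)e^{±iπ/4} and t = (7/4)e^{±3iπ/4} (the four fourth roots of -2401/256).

Let g(z) = f(z)e^{-iωz}; for large |z| the factor e^{-iωz} decays in the lower half-plane when ω > 0 and in the upper half-plane when ω < 0.

Case ω > 0 (lower half-plane, clockwise contour ⇒ F(ω) = -2πi·ΣRes):
  Res_{z = - \frac{7 \sqrt{2}}{8} - \frac{7 \sqrt{2} i}{8}} g(z) = \frac{16 \sqrt{2} \left(1 + i\right) e^{\frac{7 \sqrt{2} \omega \left(-1 + i\right)}{8}}}{343}
  Res_{z = \frac{7 \sqrt{2}}{8} - \frac{7 \sqrt{2} i}{8}} g(z) = \frac{16 \sqrt{2} \left(-1 + i\right) e^{- \frac{7 \sqrt{2} \omega \left(1 + i\right)}{8}}}{343}
  F(ω) = -2πi·ΣRes = \frac{32 \sqrt{2} \pi \left(\left(1 - i\right) e^{\frac{7 \sqrt{2} i \omega}{4}} + 1 + i\right) e^{- \frac{7 \sqrt{2} \omega \left(1 + i\right)}{8}}}{343} = \frac{128 \pi e^{- \frac{7 \sqrt{2} \omega}{8}} \sin{\left(\frac{7 \sqrt{2} \omega}{8} + \frac{\pi}{4} \right)}}{343}

Case ω < 0 (upper half-plane, counterclockwise contour ⇒ F(ω) = +2πi·ΣRes):
  Res_{z = \frac{7 \sqrt{2}}{8} + \frac{7 \sqrt{2} i}{8}} g(z) = - \frac{16 \sqrt{2} \left(1 + i\right) e^{\frac{7 \sqrt{2} \omega \left(1 - i\right)}{8}}}{343}
  Res_{z = - \frac{7 \sqrt{2}}{8} + \frac{7 \sqrt{2} i}{8}} g(z) = \frac{16 \sqrt{2} \left(1 - i\right) e^{\frac{7 \sqrt{2} \omega \left(1 + i\right)}{8}}}{343}
  F(ω) = 2πi·ΣRes = - \frac{32 \sqrt{2} i \pi \left(\left(1 + i\right) e^{\frac{7 \sqrt{2} \omega \left(1 - i\right)}{8}} - \left(1 - i\right) e^{\frac{7 \sqrt{2} \omega \left(1 + i\right)}{8}}\right)}{343} = \frac{128 \pi e^{\frac{7 \sqrt{2} \omega}{8}} \cos{\left(\frac{7 \sqrt{2} \omega}{8} + \frac{\pi}{4} \right)}}{343}

Both cases combine into a single formula in |ω|:

F(ω) = \frac{128 \pi e^{- \frac{7 \sqrt{2} \left|{\omega}\right|}{8}} \sin{\left(\frac{7 \sqrt{2} \left|{\omega}\right|}{8} + \frac{\pi}{4} \right)}}{343}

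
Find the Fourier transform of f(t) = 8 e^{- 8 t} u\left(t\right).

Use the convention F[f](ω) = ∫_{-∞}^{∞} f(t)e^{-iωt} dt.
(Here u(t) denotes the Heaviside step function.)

F(ω) = \frac{8}{i \omega + 8}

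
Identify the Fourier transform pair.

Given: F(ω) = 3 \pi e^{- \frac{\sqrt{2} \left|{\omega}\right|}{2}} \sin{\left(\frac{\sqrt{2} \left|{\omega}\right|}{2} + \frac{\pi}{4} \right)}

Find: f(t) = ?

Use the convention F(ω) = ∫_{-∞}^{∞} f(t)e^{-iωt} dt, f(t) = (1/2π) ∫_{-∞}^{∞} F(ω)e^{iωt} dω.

f(t) = \frac{3}{t^{4} + 1}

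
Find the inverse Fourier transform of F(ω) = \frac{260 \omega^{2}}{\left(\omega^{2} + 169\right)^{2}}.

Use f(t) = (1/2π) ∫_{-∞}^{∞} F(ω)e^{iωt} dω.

f(t) = 5 \left(1 - 13 \left|{t}\right|\right) e^{- 13 \left|{t}\right|}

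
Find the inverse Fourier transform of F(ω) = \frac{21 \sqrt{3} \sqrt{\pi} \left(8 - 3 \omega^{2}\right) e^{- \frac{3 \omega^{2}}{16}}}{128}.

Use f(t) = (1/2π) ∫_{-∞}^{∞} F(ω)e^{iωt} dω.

f(t) = 7 t^{2} e^{- \frac{4 t^{2}}{3}}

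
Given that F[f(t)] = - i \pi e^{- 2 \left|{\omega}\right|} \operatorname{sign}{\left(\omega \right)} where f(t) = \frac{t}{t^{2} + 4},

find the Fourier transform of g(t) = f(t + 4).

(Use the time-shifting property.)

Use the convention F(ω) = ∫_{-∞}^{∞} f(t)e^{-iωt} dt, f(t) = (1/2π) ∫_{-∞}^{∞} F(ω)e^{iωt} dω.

F[g](ω) = - i \pi e^{4 i \omega} e^{- 2 \left|{\omega}\right|} \operatorname{sign}{\left(\omega \right)}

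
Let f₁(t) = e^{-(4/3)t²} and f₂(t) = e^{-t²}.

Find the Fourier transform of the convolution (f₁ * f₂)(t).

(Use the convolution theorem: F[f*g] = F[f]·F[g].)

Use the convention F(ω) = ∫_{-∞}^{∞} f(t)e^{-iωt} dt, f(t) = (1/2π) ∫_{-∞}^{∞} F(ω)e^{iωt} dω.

F[f₁*f₂](ω) = \frac{\sqrt{3} \pi e^{- \frac{7 \omega^{2}}{16}}}{2}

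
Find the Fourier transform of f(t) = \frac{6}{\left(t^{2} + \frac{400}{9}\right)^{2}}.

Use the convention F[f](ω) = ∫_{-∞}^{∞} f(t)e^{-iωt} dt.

F(ω) = \frac{27 \pi \left(20 \left|{\omega}\right| + 3\right) e^{- \frac{20 \left|{\omega}\right|}{3}}}{8000}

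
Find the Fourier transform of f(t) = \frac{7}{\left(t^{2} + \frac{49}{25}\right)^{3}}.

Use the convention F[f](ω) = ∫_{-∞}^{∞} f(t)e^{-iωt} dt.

F(ω) = \frac{125 \pi \left(49 \omega^{2} + 105 \left|{\omega}\right| + 75\right) e^{- \frac{7 \left|{\omega}\right|}{5}}}{19208}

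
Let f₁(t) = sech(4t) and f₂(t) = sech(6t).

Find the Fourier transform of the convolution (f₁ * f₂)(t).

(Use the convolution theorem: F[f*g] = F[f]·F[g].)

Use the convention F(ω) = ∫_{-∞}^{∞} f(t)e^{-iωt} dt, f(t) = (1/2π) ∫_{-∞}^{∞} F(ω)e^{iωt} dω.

F[f₁*f₂](ω) = \frac{\pi^{2}}{24 \cosh{\left(\frac{\pi \omega}{12} \right)} \cosh{\left(\frac{\pi \omega}{8} \right)}}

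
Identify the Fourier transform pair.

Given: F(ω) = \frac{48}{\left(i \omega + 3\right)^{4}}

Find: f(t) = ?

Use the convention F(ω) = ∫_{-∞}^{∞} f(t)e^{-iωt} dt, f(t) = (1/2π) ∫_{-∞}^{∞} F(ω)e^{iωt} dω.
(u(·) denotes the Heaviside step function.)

f(t) = 8 t^{3} e^{- 3 t} u\left(t\right)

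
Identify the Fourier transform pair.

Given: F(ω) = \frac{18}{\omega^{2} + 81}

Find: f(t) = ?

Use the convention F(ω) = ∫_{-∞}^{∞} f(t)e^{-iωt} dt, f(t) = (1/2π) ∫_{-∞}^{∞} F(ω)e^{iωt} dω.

f(t) = e^{- 9 \left|{t}\right|}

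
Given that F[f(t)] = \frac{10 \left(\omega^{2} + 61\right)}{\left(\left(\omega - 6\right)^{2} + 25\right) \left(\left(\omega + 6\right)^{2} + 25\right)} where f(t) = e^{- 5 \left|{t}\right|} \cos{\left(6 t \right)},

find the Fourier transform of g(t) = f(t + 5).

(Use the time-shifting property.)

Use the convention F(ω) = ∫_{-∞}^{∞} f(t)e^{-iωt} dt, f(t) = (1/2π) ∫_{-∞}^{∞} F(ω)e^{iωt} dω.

F[g](ω) = \frac{10 \left(\omega^{2} + 61\right) e^{5 i \omega}}{\omega^{4} - 22 \omega^{2} + 3721}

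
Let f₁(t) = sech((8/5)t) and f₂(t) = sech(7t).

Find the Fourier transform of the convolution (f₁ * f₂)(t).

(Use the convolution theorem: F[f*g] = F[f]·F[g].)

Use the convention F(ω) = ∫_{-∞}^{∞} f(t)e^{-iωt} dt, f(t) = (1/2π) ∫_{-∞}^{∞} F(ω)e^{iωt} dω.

F[f₁*f₂](ω) = \frac{5 \pi^{2}}{56 \cosh{\left(\frac{\pi \omega}{14} \right)} \cosh{\left(\frac{5 \pi \omega}{16} \right)}}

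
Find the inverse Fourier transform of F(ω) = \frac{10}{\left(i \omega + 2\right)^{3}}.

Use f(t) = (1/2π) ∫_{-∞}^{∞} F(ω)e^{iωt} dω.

f(t) = 5 t^{2} e^{- 2 t} u\left(t\right)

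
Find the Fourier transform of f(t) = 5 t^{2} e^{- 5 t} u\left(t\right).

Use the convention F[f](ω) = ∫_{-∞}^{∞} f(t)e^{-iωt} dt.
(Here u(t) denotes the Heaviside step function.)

F(ω) = \frac{10}{\left(i \omega + 5\right)^{3}}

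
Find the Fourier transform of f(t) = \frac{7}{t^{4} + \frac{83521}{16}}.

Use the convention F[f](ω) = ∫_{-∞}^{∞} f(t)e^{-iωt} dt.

F(ω) = \frac{56 \pi e^{- \frac{17 \sqrt{2} \left|{\omega}\right|}{4}} \sin{\left(\frac{17 \sqrt{2} \left|{\omega}\right|}{4} + \frac{\pi}{4} \right)}}{4913}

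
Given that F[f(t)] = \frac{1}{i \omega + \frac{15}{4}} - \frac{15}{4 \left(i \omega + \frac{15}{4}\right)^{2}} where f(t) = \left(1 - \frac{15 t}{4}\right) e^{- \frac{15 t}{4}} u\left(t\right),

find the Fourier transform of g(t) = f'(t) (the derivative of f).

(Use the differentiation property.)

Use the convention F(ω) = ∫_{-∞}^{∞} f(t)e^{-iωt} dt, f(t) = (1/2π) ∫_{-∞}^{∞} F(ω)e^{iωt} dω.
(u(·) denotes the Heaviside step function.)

F[g](ω) = \frac{16 \omega^{2}}{16 \omega^{2} - 120 i \omega - 225}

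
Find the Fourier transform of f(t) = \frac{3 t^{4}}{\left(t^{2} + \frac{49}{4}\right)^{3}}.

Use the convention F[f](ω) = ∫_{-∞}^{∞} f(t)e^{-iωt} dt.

F(ω) = \frac{3 \pi \left(49 \omega^{2} - 70 \left|{\omega}\right| + 12\right) e^{- \frac{7 \left|{\omega}\right|}{2}}}{112}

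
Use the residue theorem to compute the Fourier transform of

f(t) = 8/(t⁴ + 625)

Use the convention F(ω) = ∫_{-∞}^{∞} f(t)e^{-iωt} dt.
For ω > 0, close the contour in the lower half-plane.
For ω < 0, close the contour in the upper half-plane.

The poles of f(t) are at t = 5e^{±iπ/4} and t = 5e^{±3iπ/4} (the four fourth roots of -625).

Let g(z) = f(z)e^{-iωz}; for large |z| the factor e^{-iωz} decays in the lower half-plane when ω > 0 and in the upper half-plane when ω < 0.

Case ω > 0 (lower half-plane, clockwise contour ⇒ F(ω) = -2πi·ΣRes):
  Res_{z = - \frac{5 \sqrt{2}}{2} - \frac{5 \sqrt{2} i}{2}} g(z) = \frac{\sqrt{2} \left(1 + i\right) e^{\frac{5 \sqrt{2} \omega \left(-1 + i\right)}{2}}}{125}
  Res_{z = \frac{5 \sqrt{2}}{2} - \frac{5 \sqrt{2} i}{2}} g(z) = \frac{\sqrt{2} \left(-1 + i\right) e^{- \frac{5 \sqrt{2} \omega \left(1 + i\right)}{2}}}{125}
  F(ω) = -2πi·ΣRes = \frac{2 \sqrt{2} \pi \left(\left(1 - i\right) e^{5 \sqrt{2} i \omega} + 1 + i\right) e^{- \frac{5 \sqrt{2} \omega \left(1 + i\right)}{2}}}{125} = \frac{8 \pi e^{- \frac{5 \sqrt{2} \omega}{2}} \sin{\left(\frac{5 \sqrt{2} \omega}{2} + \frac{\pi}{4} \right)}}{125}

Case ω < 0 (upper half-plane, counterclockwise contour ⇒ F(ω) = +2πi·ΣRes):
  Res_{z = \frac{5 \sqrt{2}}{2} + \frac{5 \sqrt{2} i}{2}} g(z) = - \frac{\sqrt{2} \left(1 + i\right) e^{\frac{5 \sqrt{2} \omega \left(1 - i\right)}{2}}}{125}
  Res_{z = - \frac{5 \sqrt{2}}{2} + \frac{5 \sqrt{2} i}{2}} g(z) = \frac{\sqrt{2} \left(1 - i\right) e^{\frac{5 \sqrt{2} \omega \left(1 + i\right)}{2}}}{125}
  F(ω) = 2πi·ΣRes = - \frac{2 \sqrt{2} i \pi \left(\left(1 + i\right) e^{\frac{5 \sqrt{2} \omega \left(1 - i\right)}{2}} - \left(1 - i\right) e^{\frac{5 \sqrt{2} \omega \left(1 + i\right)}{2}}\right)}{125} = \frac{8 \pi e^{\frac{5 \sqrt{2} \omega}{2}} \cos{\left(\frac{5 \sqrt{2} \omega}{2} + \frac{\pi}{4} \right)}}{125}

Both cases combine into a single formula in |ω|:

F(ω) = \frac{8 \pi e^{- \frac{5 \sqrt{2} \left|{\omega}\right|}{2}} \sin{\left(\frac{5 \sqrt{2} \left|{\omega}\right|}{2} + \frac{\pi}{4} \right)}}{125}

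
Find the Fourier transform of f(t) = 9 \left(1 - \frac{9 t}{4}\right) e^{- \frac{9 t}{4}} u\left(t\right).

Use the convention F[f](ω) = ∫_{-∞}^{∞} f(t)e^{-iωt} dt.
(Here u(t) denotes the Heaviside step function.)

F(ω) = \frac{144 i \omega}{- 16 \omega^{2} + 72 i \omega + 81}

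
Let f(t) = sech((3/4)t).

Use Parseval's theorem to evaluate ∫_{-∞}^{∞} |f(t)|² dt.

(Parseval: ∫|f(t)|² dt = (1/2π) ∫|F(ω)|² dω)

∫|f(t)|² dt = \frac{8}{3}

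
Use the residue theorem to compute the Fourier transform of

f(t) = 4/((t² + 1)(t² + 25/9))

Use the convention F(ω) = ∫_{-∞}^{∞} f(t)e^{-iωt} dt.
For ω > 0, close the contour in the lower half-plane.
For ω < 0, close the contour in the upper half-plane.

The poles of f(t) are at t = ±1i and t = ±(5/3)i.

Let g(z) = f(z)e^{-iωz}; for large |z| the factor e^{-iωz} decays in the lower half-plane when ω > 0 and in the upper half-plane when ω < 0.

Case ω > 0 (lower half-plane, clockwise contour ⇒ F(ω) = -2πi·ΣRes):
  Res_{z = - i} g(z) = \frac{9 i e^{- \omega}}{8}
  Res_{z = - \frac{5 i}{3}} g(z) = - \frac{27 i e^{- \frac{5 \omega}{3}}}{40}
  F(ω) = -2πi·ΣRes = \frac{9 \pi e^{- \omega}}{4} - \frac{27 \pi e^{- \frac{5 \omega}{3}}}{20}

Case ω < 0 (upper half-plane, counterclockwise contour ⇒ F(ω) = +2πi·ΣRes):
  Res_{z = i} g(z) = - \frac{9 i e^{\omega}}{8}
  Res_{z = \frac{5 i}{3}} g(z) = \frac{27 i e^{\frac{5 \omega}{3}}}{40}
  F(ω) = 2πi·ΣRes = \frac{9 \pi \left(- 3 e^{\frac{5 \omega}{3}} + 5 e^{\omega}\right)}{20}

Both cases combine into a single formula in |ω|:

F(ω) = \frac{9 \pi e^{- \left|{\omega}\right|}}{4} - \frac{27 \pi e^{- \frac{5 \left|{\omega}\right|}{3}}}{20}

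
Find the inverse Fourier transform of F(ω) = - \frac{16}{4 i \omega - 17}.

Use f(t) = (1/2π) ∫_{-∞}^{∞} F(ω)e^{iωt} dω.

f(t) = 4 e^{\frac{17 t}{4}} u\left(- t\right)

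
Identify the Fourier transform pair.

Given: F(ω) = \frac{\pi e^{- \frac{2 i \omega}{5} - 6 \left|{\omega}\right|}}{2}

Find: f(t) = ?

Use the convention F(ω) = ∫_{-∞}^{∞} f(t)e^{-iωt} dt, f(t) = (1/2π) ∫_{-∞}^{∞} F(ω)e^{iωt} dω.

f(t) = \frac{3}{\left(t - \frac{2}{5}\right)^{2} + 36}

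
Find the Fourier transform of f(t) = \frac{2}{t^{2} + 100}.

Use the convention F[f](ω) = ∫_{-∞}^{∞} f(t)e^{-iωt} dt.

F(ω) = \frac{\pi e^{- 10 \left|{\omega}\right|}}{5}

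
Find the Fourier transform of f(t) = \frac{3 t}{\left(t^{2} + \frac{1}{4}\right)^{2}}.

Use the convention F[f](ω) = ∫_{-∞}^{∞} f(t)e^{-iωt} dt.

F(ω) = - 3 i \pi \omega e^{- \frac{\left|{\omega}\right|}{2}}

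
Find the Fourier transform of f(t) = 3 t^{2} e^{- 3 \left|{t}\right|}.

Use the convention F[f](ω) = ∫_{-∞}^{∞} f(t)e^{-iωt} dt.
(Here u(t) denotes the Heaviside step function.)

F(ω) = \frac{108 \left(3 - \omega^{2}\right)}{\left(\omega^{2} + 9\right)^{3}}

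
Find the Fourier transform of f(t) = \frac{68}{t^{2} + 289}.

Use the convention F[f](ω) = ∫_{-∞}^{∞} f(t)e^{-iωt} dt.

F(ω) = 4 \pi e^{- 17 \left|{\omega}\right|}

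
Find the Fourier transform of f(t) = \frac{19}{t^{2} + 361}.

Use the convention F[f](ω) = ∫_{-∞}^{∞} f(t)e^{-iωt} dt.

F(ω) = \pi e^{- 19 \left|{\omega}\right|}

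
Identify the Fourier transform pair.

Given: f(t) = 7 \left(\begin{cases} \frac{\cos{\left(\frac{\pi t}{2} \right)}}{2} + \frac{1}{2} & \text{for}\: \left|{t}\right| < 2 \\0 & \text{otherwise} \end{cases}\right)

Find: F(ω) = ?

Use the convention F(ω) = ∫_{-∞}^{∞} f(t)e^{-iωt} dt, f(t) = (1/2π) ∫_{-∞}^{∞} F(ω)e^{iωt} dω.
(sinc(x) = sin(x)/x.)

F(ω) = - \frac{14 \pi^{2} \operatorname{sinc}{\left(2 \omega \right)}}{4 \omega^{2} - \pi^{2}}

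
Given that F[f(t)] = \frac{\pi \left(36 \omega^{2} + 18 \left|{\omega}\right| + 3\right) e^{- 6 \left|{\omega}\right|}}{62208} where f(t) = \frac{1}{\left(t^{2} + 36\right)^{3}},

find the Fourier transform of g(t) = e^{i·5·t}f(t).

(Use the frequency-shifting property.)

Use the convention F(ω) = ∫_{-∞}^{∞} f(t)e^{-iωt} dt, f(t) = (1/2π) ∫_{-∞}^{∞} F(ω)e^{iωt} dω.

F[g](ω) = \frac{\pi \left(12 \left(\omega - 5\right)^{2} + 6 \left|{\omega - 5}\right| + 1\right) e^{- 6 \left|{\omega - 5}\right|}}{20736}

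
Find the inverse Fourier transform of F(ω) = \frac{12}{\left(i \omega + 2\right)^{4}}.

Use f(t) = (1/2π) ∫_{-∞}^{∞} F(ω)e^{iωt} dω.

f(t) = 2 t^{3} e^{- 2 t} u\left(t\right)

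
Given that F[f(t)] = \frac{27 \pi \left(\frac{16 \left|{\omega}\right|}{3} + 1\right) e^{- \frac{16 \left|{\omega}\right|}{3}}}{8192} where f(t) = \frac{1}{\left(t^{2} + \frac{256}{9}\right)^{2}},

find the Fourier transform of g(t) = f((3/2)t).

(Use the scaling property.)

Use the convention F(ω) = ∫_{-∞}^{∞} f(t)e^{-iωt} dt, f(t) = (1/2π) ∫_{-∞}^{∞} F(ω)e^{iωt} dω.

F[g](ω) = \frac{\pi \left(32 \left|{\omega}\right| + 9\right) e^{- \frac{32 \left|{\omega}\right|}{9}}}{4096}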